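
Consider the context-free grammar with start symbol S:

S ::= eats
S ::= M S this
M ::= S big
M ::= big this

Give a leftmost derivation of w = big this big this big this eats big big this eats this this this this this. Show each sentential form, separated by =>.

S => M S this => big this S this => big this M S this this => big this big this S this this => big this big this M S this this this => big this big this big this S this this this => big this big this big this M S this this this this => big this big this big this S big S this this this this => big this big this big this eats big S this this this this => big this big this big this eats big M S this this this this this => big this big this big this eats big big this S this this this this this => big this big this big this eats big big this eats this this this this this

S => M S this   [S ::= M S this]
M S this => big this S this   [M ::= big this]
big this S this => big this M S this this   [S ::= M S this]
big this M S this this => big this big this S this this   [M ::= big this]
big this big this S this this => big this big this M S this this this   [S ::= M S this]
big this big this M S this this this => big this big this big this S this this this   [M ::= big this]
big this big this big this S this this this => big this big this big this M S this this this this   [S ::= M S this]
big this big this big this M S this this this this => big this big this big this S big S this this this this   [M ::= S big]
big this big this big this S big S this this this this => big this big this big this eats big S this this this this   [S ::= eats]
big this big this big this eats big S this this this this => big this big this big this eats big M S this this this this this   [S ::= M S this]
big this big this big this eats big M S this this this this this => big this big this big this eats big big this S this this this this this   [M ::= big this]
big this big this big this eats big big this S this this this this this => big this big this big this eats big big this eats this this this this this   [S ::= eats]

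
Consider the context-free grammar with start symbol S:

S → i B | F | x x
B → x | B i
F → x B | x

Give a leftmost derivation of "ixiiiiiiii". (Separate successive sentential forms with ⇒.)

S ⇒ iB ⇒ iBi ⇒ iBii ⇒ iBiii ⇒ iBiiii ⇒ iBiiiii ⇒ iBiiiiii ⇒ iBiiiiiii ⇒ iBiiiiiiii ⇒ ixiiiiiiii

S ⇒ iB   [S → i B]
iB ⇒ iBi   [B → B i]
iBi ⇒ iBii   [B → B i]
iBii ⇒ iBiii   [B → B i]
iBiii ⇒ iBiiii   [B → B i]
iBiiii ⇒ iBiiiii   [B → B i]
iBiiiii ⇒ iBiiiiii   [B → B i]
iBiiiiii ⇒ iBiiiiiii   [B → B i]
iBiiiiiii ⇒ iBiiiiiiii   [B → B i]
iBiiiiiiii ⇒ ixiiiiiiii   [B → x]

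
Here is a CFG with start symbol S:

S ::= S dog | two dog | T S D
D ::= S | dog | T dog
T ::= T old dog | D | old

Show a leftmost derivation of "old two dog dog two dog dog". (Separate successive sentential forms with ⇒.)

S ⇒ T S D   [S ::= T S D]
T S D ⇒ D S D   [T ::= D]
D S D ⇒ S S D   [D ::= S]
S S D ⇒ T S D S D   [S ::= T S D]
T S D S D ⇒ old S D S D   [T ::= old]
old S D S D ⇒ old two dog D S D   [S ::= two dog]
old two dog D S D ⇒ old two dog dog S D   [D ::= dog]
old two dog dog S D ⇒ old two dog dog two dog D   [S ::= two dog]
old two dog dog two dog D ⇒ old two dog dog two dog dog   [D ::= dog]

S ⇒ T S D ⇒ D S D ⇒ S S D ⇒ T S D S D ⇒ old S D S D ⇒ old two dog D S D ⇒ old two dog dog S D ⇒ old two dog dog two dog D ⇒ old two dog dog two dog dog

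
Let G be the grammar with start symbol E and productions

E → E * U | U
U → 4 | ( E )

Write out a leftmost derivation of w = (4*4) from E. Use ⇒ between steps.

E ⇒ U   [E → U]
U ⇒ (E)   [U → ( E )]
(E) ⇒ (E*U)   [E → E * U]
(E*U) ⇒ (U*U)   [E → U]
(U*U) ⇒ (4*U)   [U → 4]
(4*U) ⇒ (4*4)   [U → 4]

E ⇒ U ⇒ (E) ⇒ (E*U) ⇒ (U*U) ⇒ (4*U) ⇒ (4*4)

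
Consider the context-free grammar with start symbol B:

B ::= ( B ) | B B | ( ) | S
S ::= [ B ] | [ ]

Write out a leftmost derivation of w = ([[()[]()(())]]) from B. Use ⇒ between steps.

B⇒(B)⇒(S)⇒([B])⇒([S])⇒([[B]])⇒([[BB]])⇒([[BBB]])⇒([[()BB]])⇒([[()BBB]])⇒([[()SBB]])⇒([[()[]BB]])⇒([[()[]()B]])⇒([[()[]()(B)]])⇒([[()[]()(())]])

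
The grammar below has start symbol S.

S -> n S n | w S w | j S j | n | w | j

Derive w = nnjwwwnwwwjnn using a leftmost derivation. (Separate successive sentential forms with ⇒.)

S⇒nSn⇒nnSnn⇒nnjSjnn⇒nnjwSwjnn⇒nnjwwSwwjnn⇒nnjwwwSwwwjnn⇒nnjwwwnwwwjnn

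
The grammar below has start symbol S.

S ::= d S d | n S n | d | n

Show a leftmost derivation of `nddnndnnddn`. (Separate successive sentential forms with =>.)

S => nSn => ndSdn => nddSddn => nddnSnddn => nddnnSnnddn => nddnndnnddn

S => nSn   [S ::= n S n]
nSn => ndSdn   [S ::= d S d]
ndSdn => nddSddn   [S ::= d S d]
nddSddn => nddnSnddn   [S ::= n S n]
nddnSnddn => nddnnSnnddn   [S ::= n S n]
nddnnSnnddn => nddnndnnddn   [S ::= d]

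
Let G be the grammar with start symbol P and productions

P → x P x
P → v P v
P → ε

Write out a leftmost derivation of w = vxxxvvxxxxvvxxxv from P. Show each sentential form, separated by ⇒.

P⇒vPv⇒vxPxv⇒vxxPxxv⇒vxxxPxxxv⇒vxxxvPvxxxv⇒vxxxvvPvvxxxv⇒vxxxvvxPxvvxxxv⇒vxxxvvxxPxxvvxxxv⇒vxxxvvxxxxvvxxxv

P ⇒ vPv   [P → v P v]
vPv ⇒ vxPxv   [P → x P x]
vxPxv ⇒ vxxPxxv   [P → x P x]
vxxPxxv ⇒ vxxxPxxxv   [P → x P x]
vxxxPxxxv ⇒ vxxxvPvxxxv   [P → v P v]
vxxxvPvxxxv ⇒ vxxxvvPvvxxxv   [P → v P v]
vxxxvvPvvxxxv ⇒ vxxxvvxPxvvxxxv   [P → x P x]
vxxxvvxPxvvxxxv ⇒ vxxxvvxxPxxvvxxxv   [P → x P x]
vxxxvvxxPxxvvxxxv ⇒ vxxxvvxxxxvvxxxv   [P → ε]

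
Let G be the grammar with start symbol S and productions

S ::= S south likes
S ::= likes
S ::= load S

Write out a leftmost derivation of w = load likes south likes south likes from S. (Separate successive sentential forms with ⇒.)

S ⇒ load S ⇒ load S south likes ⇒ load S south likes south likes ⇒ load likes south likes south likes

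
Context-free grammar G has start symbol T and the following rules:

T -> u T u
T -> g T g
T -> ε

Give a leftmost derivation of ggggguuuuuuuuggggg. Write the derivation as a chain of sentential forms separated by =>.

T => gTg => ggTgg => gggTggg => ggggTgggg => gggggTggggg => ggggguTuggggg => ggggguuTuuggggg => ggggguuuTuuuggggg => ggggguuuuTuuuuggggg => ggggguuuuuuuuggggg

T => gTg   [T -> g T g]
gTg => ggTgg   [T -> g T g]
ggTgg => gggTggg   [T -> g T g]
gggTggg => ggggTgggg   [T -> g T g]
ggggTgggg => gggggTggggg   [T -> g T g]
gggggTggggg => ggggguTuggggg   [T -> u T u]
ggggguTuggggg => ggggguuTuuggggg   [T -> u T u]
ggggguuTuuggggg => ggggguuuTuuuggggg   [T -> u T u]
ggggguuuTuuuggggg => ggggguuuuTuuuuggggg   [T -> u T u]
ggggguuuuTuuuuggggg => ggggguuuuuuuuggggg   [T -> ε]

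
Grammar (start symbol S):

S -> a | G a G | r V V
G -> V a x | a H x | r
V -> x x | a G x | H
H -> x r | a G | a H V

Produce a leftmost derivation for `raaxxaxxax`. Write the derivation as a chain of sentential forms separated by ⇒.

S⇒GaG⇒raG⇒raVax⇒raaGxax⇒raaVaxxax⇒raaxxaxxax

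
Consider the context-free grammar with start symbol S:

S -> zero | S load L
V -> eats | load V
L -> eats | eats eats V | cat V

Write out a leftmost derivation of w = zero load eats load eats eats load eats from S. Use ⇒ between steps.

S ⇒ S load L ⇒ S load L load L ⇒ zero load L load L ⇒ zero load eats load L ⇒ zero load eats load eats eats V ⇒ zero load eats load eats eats load V ⇒ zero load eats load eats eats load eats

S ⇒ S load L   [S -> S load L]
S load L ⇒ S load L load L   [S -> S load L]
S load L load L ⇒ zero load L load L   [S -> zero]
zero load L load L ⇒ zero load eats load L   [L -> eats]
zero load eats load L ⇒ zero load eats load eats eats V   [L -> eats eats V]
zero load eats load eats eats V ⇒ zero load eats load eats eats load V   [V -> load V]
zero load eats load eats eats load V ⇒ zero load eats load eats eats load eats   [V -> eats]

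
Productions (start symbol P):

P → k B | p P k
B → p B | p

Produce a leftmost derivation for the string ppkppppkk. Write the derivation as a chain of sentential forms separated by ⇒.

P ⇒ pPk   [P → p P k]
pPk ⇒ ppPkk   [P → p P k]
ppPkk ⇒ ppkBkk   [P → k B]
ppkBkk ⇒ ppkpBkk   [B → p B]
ppkpBkk ⇒ ppkppBkk   [B → p B]
ppkppBkk ⇒ ppkpppBkk   [B → p B]
ppkpppBkk ⇒ ppkppppkk   [B → p]

P⇒pPk⇒ppPkk⇒ppkBkk⇒ppkpBkk⇒ppkppBkk⇒ppkpppBkk⇒ppkppppkk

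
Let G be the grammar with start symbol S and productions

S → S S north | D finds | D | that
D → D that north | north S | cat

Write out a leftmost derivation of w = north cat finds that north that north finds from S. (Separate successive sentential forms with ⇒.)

S ⇒ D finds ⇒ D that north finds ⇒ D that north that north finds ⇒ north S that north that north finds ⇒ north D finds that north that north finds ⇒ north cat finds that north that north finds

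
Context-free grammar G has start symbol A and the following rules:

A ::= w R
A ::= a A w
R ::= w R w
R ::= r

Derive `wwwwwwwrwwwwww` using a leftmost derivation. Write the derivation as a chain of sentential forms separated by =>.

A => wR   [A ::= w R]
wR => wwRw   [R ::= w R w]
wwRw => wwwRww   [R ::= w R w]
wwwRww => wwwwRwww   [R ::= w R w]
wwwwRwww => wwwwwRwwww   [R ::= w R w]
wwwwwRwwww => wwwwwwRwwwww   [R ::= w R w]
wwwwwwRwwwww => wwwwwwwRwwwwww   [R ::= w R w]
wwwwwwwRwwwwww => wwwwwwwrwwwwww   [R ::= r]

A => wR => wwRw => wwwRww => wwwwRwww => wwwwwRwwww => wwwwwwRwwwww => wwwwwwwRwwwwww => wwwwwwwrwwwwww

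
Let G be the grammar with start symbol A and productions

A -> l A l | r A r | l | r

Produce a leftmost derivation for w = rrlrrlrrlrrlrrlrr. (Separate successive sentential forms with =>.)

A => rAr => rrArr => rrlAlrr => rrlrArlrr => rrlrrArrlrr => rrlrrlAlrrlrr => rrlrrlrArlrrlrr => rrlrrlrrArrlrrlrr => rrlrrlrrlrrlrrlrr

A => rAr   [A -> r A r]
rAr => rrArr   [A -> r A r]
rrArr => rrlAlrr   [A -> l A l]
rrlAlrr => rrlrArlrr   [A -> r A r]
rrlrArlrr => rrlrrArrlrr   [A -> r A r]
rrlrrArrlrr => rrlrrlAlrrlrr   [A -> l A l]
rrlrrlAlrrlrr => rrlrrlrArlrrlrr   [A -> r A r]
rrlrrlrArlrrlrr => rrlrrlrrArrlrrlrr   [A -> r A r]
rrlrrlrrArrlrrlrr => rrlrrlrrlrrlrrlrr   [A -> l]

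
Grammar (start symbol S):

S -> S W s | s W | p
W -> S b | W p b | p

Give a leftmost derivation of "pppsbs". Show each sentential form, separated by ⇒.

S⇒SWs⇒pWs⇒pSbs⇒pSWsbs⇒ppWsbs⇒pppsbs

S ⇒ SWs   [S -> S W s]
SWs ⇒ pWs   [S -> p]
pWs ⇒ pSbs   [W -> S b]
pSbs ⇒ pSWsbs   [S -> S W s]
pSWsbs ⇒ ppWsbs   [S -> p]
ppWsbs ⇒ pppsbs   [W -> p]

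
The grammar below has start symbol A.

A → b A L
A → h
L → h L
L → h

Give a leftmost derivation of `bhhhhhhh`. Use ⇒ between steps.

A ⇒ bAL ⇒ bhL ⇒ bhhL ⇒ bhhhL ⇒ bhhhhL ⇒ bhhhhhL ⇒ bhhhhhhL ⇒ bhhhhhhh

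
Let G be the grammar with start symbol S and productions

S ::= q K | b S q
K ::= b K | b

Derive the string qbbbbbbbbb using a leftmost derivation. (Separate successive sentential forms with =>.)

S => qK => qbK => qbbK => qbbbK => qbbbbK => qbbbbbK => qbbbbbbK => qbbbbbbbK => qbbbbbbbbK => qbbbbbbbbb

S => qK   [S ::= q K]
qK => qbK   [K ::= b K]
qbK => qbbK   [K ::= b K]
qbbK => qbbbK   [K ::= b K]
qbbbK => qbbbbK   [K ::= b K]
qbbbbK => qbbbbbK   [K ::= b K]
qbbbbbK => qbbbbbbK   [K ::= b K]
qbbbbbbK => qbbbbbbbK   [K ::= b K]
qbbbbbbbK => qbbbbbbbbK   [K ::= b K]
qbbbbbbbbK => qbbbbbbbbb   [K ::= b]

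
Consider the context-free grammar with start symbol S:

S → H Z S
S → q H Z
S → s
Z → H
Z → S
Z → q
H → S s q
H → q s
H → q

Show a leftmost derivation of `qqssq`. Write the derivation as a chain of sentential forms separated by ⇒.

S⇒qHZ⇒qqZ⇒qqH⇒qqSsq⇒qqssq

S ⇒ qHZ   [S → q H Z]
qHZ ⇒ qqZ   [H → q]
qqZ ⇒ qqH   [Z → H]
qqH ⇒ qqSsq   [H → S s q]
qqSsq ⇒ qqssq   [S → s]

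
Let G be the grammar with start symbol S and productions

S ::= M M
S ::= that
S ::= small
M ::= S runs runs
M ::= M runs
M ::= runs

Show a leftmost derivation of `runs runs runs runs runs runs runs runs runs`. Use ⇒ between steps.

S ⇒ M M ⇒ S runs runs M ⇒ M M runs runs M ⇒ runs M runs runs M ⇒ runs S runs runs runs runs M ⇒ runs M M runs runs runs runs M ⇒ runs M runs M runs runs runs runs M ⇒ runs runs runs M runs runs runs runs M ⇒ runs runs runs runs runs runs runs runs M ⇒ runs runs runs runs runs runs runs runs runs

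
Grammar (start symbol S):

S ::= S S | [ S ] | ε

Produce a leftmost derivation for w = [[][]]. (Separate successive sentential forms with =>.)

S => SS => [S]S => [SS]S => [[S]S]S => [[]S]S => [[]SS]S => [[][S]S]S => [[][]S]S => [[][]]S => [[][]]

S => SS   [S ::= S S]
SS => [S]S   [S ::= [ S ]]
[S]S => [SS]S   [S ::= S S]
[SS]S => [[S]S]S   [S ::= [ S ]]
[[S]S]S => [[]S]S   [S ::= ε]
[[]S]S => [[]SS]S   [S ::= S S]
[[]SS]S => [[][S]S]S   [S ::= [ S ]]
[[][S]S]S => [[][]S]S   [S ::= ε]
[[][]S]S => [[][]]S   [S ::= ε]
[[][]]S => [[][]]   [S ::= ε]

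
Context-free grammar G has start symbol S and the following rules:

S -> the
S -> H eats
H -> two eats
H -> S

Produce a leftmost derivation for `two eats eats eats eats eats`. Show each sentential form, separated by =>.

S => H eats   [S -> H eats]
H eats => S eats   [H -> S]
S eats => H eats eats   [S -> H eats]
H eats eats => S eats eats   [H -> S]
S eats eats => H eats eats eats   [S -> H eats]
H eats eats eats => S eats eats eats   [H -> S]
S eats eats eats => H eats eats eats eats   [S -> H eats]
H eats eats eats eats => two eats eats eats eats eats   [H -> two eats]

S => H eats => S eats => H eats eats => S eats eats => H eats eats eats => S eats eats eats => H eats eats eats eats => two eats eats eats eats eats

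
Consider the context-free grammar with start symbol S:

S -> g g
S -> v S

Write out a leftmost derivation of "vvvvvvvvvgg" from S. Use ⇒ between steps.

S ⇒ vS   [S -> v S]
vS ⇒ vvS   [S -> v S]
vvS ⇒ vvvS   [S -> v S]
vvvS ⇒ vvvvS   [S -> v S]
vvvvS ⇒ vvvvvS   [S -> v S]
vvvvvS ⇒ vvvvvvS   [S -> v S]
vvvvvvS ⇒ vvvvvvvS   [S -> v S]
vvvvvvvS ⇒ vvvvvvvvS   [S -> v S]
vvvvvvvvS ⇒ vvvvvvvvvS   [S -> v S]
vvvvvvvvvS ⇒ vvvvvvvvvgg   [S -> g g]

S⇒vS⇒vvS⇒vvvS⇒vvvvS⇒vvvvvS⇒vvvvvvS⇒vvvvvvvS⇒vvvvvvvvS⇒vvvvvvvvvS⇒vvvvvvvvvgg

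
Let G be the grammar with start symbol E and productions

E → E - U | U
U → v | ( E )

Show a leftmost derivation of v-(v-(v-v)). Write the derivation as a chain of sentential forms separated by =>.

E => E-U => U-U => v-U => v-(E) => v-(E-U) => v-(U-U) => v-(v-U) => v-(v-(E)) => v-(v-(E-U)) => v-(v-(U-U)) => v-(v-(v-U)) => v-(v-(v-v))

E => E-U   [E → E - U]
E-U => U-U   [E → U]
U-U => v-U   [U → v]
v-U => v-(E)   [U → ( E )]
v-(E) => v-(E-U)   [E → E - U]
v-(E-U) => v-(U-U)   [E → U]
v-(U-U) => v-(v-U)   [U → v]
v-(v-U) => v-(v-(E))   [U → ( E )]
v-(v-(E)) => v-(v-(E-U))   [E → E - U]
v-(v-(E-U)) => v-(v-(U-U))   [E → U]
v-(v-(U-U)) => v-(v-(v-U))   [U → v]
v-(v-(v-U)) => v-(v-(v-v))   [U → v]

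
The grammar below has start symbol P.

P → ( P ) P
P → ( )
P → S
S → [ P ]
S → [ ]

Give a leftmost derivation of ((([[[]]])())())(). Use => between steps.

P => (P)P   [P → ( P ) P]
(P)P => ((P)P)P   [P → ( P ) P]
((P)P)P => (((P)P)P)P   [P → ( P ) P]
(((P)P)P)P => (((S)P)P)P   [P → S]
(((S)P)P)P => ((([P])P)P)P   [S → [ P ]]
((([P])P)P)P => ((([S])P)P)P   [P → S]
((([S])P)P)P => ((([[P]])P)P)P   [S → [ P ]]
((([[P]])P)P)P => ((([[S]])P)P)P   [P → S]
((([[S]])P)P)P => ((([[[]]])P)P)P   [S → [ ]]
((([[[]]])P)P)P => ((([[[]]])())P)P   [P → ( )]
((([[[]]])())P)P => ((([[[]]])())())P   [P → ( )]
((([[[]]])())())P => ((([[[]]])())())()   [P → ( )]

P => (P)P => ((P)P)P => (((P)P)P)P => (((S)P)P)P => ((([P])P)P)P => ((([S])P)P)P => ((([[P]])P)P)P => ((([[S]])P)P)P => ((([[[]]])P)P)P => ((([[[]]])())P)P => ((([[[]]])())())P => ((([[[]]])())())()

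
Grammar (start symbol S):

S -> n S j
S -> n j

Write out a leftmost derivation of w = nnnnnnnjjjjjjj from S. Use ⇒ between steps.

S⇒nSj⇒nnSjj⇒nnnSjjj⇒nnnnSjjjj⇒nnnnnSjjjjj⇒nnnnnnSjjjjjj⇒nnnnnnnjjjjjjj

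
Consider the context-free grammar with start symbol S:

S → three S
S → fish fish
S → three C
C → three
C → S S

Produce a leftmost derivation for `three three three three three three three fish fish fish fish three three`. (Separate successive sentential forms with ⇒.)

S ⇒ three S ⇒ three three S ⇒ three three three S ⇒ three three three three S ⇒ three three three three three C ⇒ three three three three three S S ⇒ three three three three three three S S ⇒ three three three three three three three C S ⇒ three three three three three three three S S S ⇒ three three three three three three three fish fish S S ⇒ three three three three three three three fish fish fish fish S ⇒ three three three three three three three fish fish fish fish three C ⇒ three three three three three three three fish fish fish fish three three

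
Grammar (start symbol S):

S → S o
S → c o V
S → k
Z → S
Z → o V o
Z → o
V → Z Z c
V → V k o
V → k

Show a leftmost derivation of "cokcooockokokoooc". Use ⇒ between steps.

S ⇒ coV   [S → c o V]
coV ⇒ coZZc   [V → Z Z c]
coZZc ⇒ coSZc   [Z → S]
coSZc ⇒ cokZc   [S → k]
cokZc ⇒ cokSc   [Z → S]
cokSc ⇒ cokSoc   [S → S o]
cokSoc ⇒ cokSooc   [S → S o]
cokSooc ⇒ cokcoVooc   [S → c o V]
cokcoVooc ⇒ cokcoVkoooc   [V → V k o]
cokcoVkoooc ⇒ cokcoVkokoooc   [V → V k o]
cokcoVkokoooc ⇒ cokcoVkokokoooc   [V → V k o]
cokcoVkokokoooc ⇒ cokcoZZckokokoooc   [V → Z Z c]
cokcoZZckokokoooc ⇒ cokcooZckokokoooc   [Z → o]
cokcooZckokokoooc ⇒ cokcooockokokoooc   [Z → o]

S⇒coV⇒coZZc⇒coSZc⇒cokZc⇒cokSc⇒cokSoc⇒cokSooc⇒cokcoVooc⇒cokcoVkoooc⇒cokcoVkokoooc⇒cokcoVkokokoooc⇒cokcoZZckokokoooc⇒cokcooZckokokoooc⇒cokcooockokokoooc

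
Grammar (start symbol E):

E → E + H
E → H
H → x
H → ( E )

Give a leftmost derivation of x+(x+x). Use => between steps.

E => E+H   [E → E + H]
E+H => H+H   [E → H]
H+H => x+H   [H → x]
x+H => x+(E)   [H → ( E )]
x+(E) => x+(E+H)   [E → E + H]
x+(E+H) => x+(H+H)   [E → H]
x+(H+H) => x+(x+H)   [H → x]
x+(x+H) => x+(x+x)   [H → x]

E => E+H => H+H => x+H => x+(E) => x+(E+H) => x+(H+H) => x+(x+H) => x+(x+x)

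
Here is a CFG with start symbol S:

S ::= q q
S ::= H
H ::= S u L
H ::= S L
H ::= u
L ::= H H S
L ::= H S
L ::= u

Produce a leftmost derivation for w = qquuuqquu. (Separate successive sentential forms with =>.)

S=>H=>SuL=>HuL=>SuLuL=>qquLuL=>qquHSuL=>qquSLSuL=>qquHLSuL=>qquuLSuL=>qquuuSuL=>qquuuqquL=>qquuuqquu

S => H   [S ::= H]
H => SuL   [H ::= S u L]
SuL => HuL   [S ::= H]
HuL => SuLuL   [H ::= S u L]
SuLuL => qquLuL   [S ::= q q]
qquLuL => qquHSuL   [L ::= H S]
qquHSuL => qquSLSuL   [H ::= S L]
qquSLSuL => qquHLSuL   [S ::= H]
qquHLSuL => qquuLSuL   [H ::= u]
qquuLSuL => qquuuSuL   [L ::= u]
qquuuSuL => qquuuqquL   [S ::= q q]
qquuuqquL => qquuuqquu   [L ::= u]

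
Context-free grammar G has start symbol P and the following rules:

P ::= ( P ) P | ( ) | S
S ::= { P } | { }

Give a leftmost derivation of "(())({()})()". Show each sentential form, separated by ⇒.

P ⇒ (P)P ⇒ (())P ⇒ (())(P)P ⇒ (())(S)P ⇒ (())({P})P ⇒ (())({()})P ⇒ (())({()})()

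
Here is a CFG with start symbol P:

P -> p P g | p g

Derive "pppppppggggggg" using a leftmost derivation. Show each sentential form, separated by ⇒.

P⇒pPg⇒ppPgg⇒pppPggg⇒ppppPgggg⇒pppppPggggg⇒ppppppPgggggg⇒pppppppggggggg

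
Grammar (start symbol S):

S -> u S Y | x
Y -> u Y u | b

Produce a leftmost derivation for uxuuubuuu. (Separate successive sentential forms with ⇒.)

S⇒uSY⇒uxY⇒uxuYu⇒uxuuYuu⇒uxuuuYuuu⇒uxuuubuuu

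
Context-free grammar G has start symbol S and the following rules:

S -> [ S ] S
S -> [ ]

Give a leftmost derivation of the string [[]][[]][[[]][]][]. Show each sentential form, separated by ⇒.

S ⇒ [S]S   [S -> [ S ] S]
[S]S ⇒ [[]]S   [S -> [ ]]
[[]]S ⇒ [[]][S]S   [S -> [ S ] S]
[[]][S]S ⇒ [[]][[]]S   [S -> [ ]]
[[]][[]]S ⇒ [[]][[]][S]S   [S -> [ S ] S]
[[]][[]][S]S ⇒ [[]][[]][[S]S]S   [S -> [ S ] S]
[[]][[]][[S]S]S ⇒ [[]][[]][[[]]S]S   [S -> [ ]]
[[]][[]][[[]]S]S ⇒ [[]][[]][[[]][]]S   [S -> [ ]]
[[]][[]][[[]][]]S ⇒ [[]][[]][[[]][]][]   [S -> [ ]]

S⇒[S]S⇒[[]]S⇒[[]][S]S⇒[[]][[]]S⇒[[]][[]][S]S⇒[[]][[]][[S]S]S⇒[[]][[]][[[]]S]S⇒[[]][[]][[[]][]]S⇒[[]][[]][[[]][]][]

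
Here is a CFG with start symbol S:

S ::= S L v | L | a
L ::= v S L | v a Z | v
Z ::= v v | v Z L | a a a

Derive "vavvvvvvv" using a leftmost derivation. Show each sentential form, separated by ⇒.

S ⇒ SLv ⇒ SLvLv ⇒ SLvLvLv ⇒ LLvLvLv ⇒ vSLLvLvLv ⇒ vaLLvLvLv ⇒ vavLvLvLv ⇒ vavvvLvLv ⇒ vavvvvvLv ⇒ vavvvvvvv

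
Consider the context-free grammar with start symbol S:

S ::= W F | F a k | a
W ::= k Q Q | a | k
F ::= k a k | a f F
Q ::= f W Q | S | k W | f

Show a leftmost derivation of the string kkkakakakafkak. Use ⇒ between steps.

S ⇒ WF   [S ::= W F]
WF ⇒ kQQF   [W ::= k Q Q]
kQQF ⇒ kSQF   [Q ::= S]
kSQF ⇒ kWFQF   [S ::= W F]
kWFQF ⇒ kkFQF   [W ::= k]
kkFQF ⇒ kkkakQF   [F ::= k a k]
kkkakQF ⇒ kkkakSF   [Q ::= S]
kkkakSF ⇒ kkkakWFF   [S ::= W F]
kkkakWFF ⇒ kkkakaFF   [W ::= a]
kkkakaFF ⇒ kkkakakakF   [F ::= k a k]
kkkakakakF ⇒ kkkakakakafF   [F ::= a f F]
kkkakakakafF ⇒ kkkakakakafkak   [F ::= k a k]

S⇒WF⇒kQQF⇒kSQF⇒kWFQF⇒kkFQF⇒kkkakQF⇒kkkakSF⇒kkkakWFF⇒kkkakaFF⇒kkkakakakF⇒kkkakakakafF⇒kkkakakakafkak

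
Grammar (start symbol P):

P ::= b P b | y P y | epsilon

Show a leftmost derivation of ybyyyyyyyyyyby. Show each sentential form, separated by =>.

P => yPy => ybPby => ybyPyby => ybyyPyyby => ybyyyPyyyby => ybyyyyPyyyyby => ybyyyyyPyyyyyby => ybyyyyyyyyyyby

P => yPy   [P ::= y P y]
yPy => ybPby   [P ::= b P b]
ybPby => ybyPyby   [P ::= y P y]
ybyPyby => ybyyPyyby   [P ::= y P y]
ybyyPyyby => ybyyyPyyyby   [P ::= y P y]
ybyyyPyyyby => ybyyyyPyyyyby   [P ::= y P y]
ybyyyyPyyyyby => ybyyyyyPyyyyyby   [P ::= y P y]
ybyyyyyPyyyyyby => ybyyyyyyyyyyby   [P ::= epsilon]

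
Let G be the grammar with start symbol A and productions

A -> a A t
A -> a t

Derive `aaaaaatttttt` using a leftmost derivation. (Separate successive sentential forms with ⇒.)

A⇒aAt⇒aaAtt⇒aaaAttt⇒aaaaAtttt⇒aaaaaAttttt⇒aaaaaatttttt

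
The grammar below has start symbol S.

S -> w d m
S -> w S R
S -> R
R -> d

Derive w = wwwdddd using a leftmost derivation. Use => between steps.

S => wSR => wwSRR => wwwSRRR => wwwRRRR => wwwdRRR => wwwddRR => wwwdddR => wwwdddd

S => wSR   [S -> w S R]
wSR => wwSRR   [S -> w S R]
wwSRR => wwwSRRR   [S -> w S R]
wwwSRRR => wwwRRRR   [S -> R]
wwwRRRR => wwwdRRR   [R -> d]
wwwdRRR => wwwddRR   [R -> d]
wwwddRR => wwwdddR   [R -> d]
wwwdddR => wwwdddd   [R -> d]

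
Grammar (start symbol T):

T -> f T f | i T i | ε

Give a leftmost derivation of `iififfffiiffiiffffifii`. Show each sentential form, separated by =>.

T => iTi => iiTii => iifTfii => iifiTifii => iififTfifii => iififfTffifii => iififffTfffifii => iififfffTffffifii => iififfffiTiffffifii => iififfffiiTiiffffifii => iififfffiifTfiiffffifii => iififfffiiffiiffffifii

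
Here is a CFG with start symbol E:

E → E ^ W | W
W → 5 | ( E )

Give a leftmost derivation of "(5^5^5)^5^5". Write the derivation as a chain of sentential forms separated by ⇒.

E⇒E^W⇒E^W^W⇒W^W^W⇒(E)^W^W⇒(E^W)^W^W⇒(E^W^W)^W^W⇒(W^W^W)^W^W⇒(5^W^W)^W^W⇒(5^5^W)^W^W⇒(5^5^5)^W^W⇒(5^5^5)^5^W⇒(5^5^5)^5^5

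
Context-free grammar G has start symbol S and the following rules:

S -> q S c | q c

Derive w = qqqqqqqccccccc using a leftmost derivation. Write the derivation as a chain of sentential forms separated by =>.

S => qSc => qqScc => qqqSccc => qqqqScccc => qqqqqSccccc => qqqqqqScccccc => qqqqqqqccccccc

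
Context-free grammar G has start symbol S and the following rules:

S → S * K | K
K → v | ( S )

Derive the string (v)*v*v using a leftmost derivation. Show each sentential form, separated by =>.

S => S*K   [S → S * K]
S*K => S*K*K   [S → S * K]
S*K*K => K*K*K   [S → K]
K*K*K => (S)*K*K   [K → ( S )]
(S)*K*K => (K)*K*K   [S → K]
(K)*K*K => (v)*K*K   [K → v]
(v)*K*K => (v)*v*K   [K → v]
(v)*v*K => (v)*v*v   [K → v]

S=>S*K=>S*K*K=>K*K*K=>(S)*K*K=>(K)*K*K=>(v)*K*K=>(v)*v*K=>(v)*v*v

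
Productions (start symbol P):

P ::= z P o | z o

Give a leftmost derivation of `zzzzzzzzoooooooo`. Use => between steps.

P=>zPo=>zzPoo=>zzzPooo=>zzzzPoooo=>zzzzzPooooo=>zzzzzzPoooooo=>zzzzzzzPooooooo=>zzzzzzzzoooooooo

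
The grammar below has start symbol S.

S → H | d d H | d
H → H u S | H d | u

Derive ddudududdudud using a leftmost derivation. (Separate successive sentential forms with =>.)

S => ddH   [S → d d H]
ddH => ddHuS   [H → H u S]
ddHuS => ddHuSuS   [H → H u S]
ddHuSuS => ddHduSuS   [H → H d]
ddHduSuS => ddHuSduSuS   [H → H u S]
ddHuSduSuS => ddHuSuSduSuS   [H → H u S]
ddHuSuSduSuS => ddHduSuSduSuS   [H → H d]
ddHduSuSduSuS => dduduSuSduSuS   [H → u]
dduduSuSduSuS => ddududuSduSuS   [S → d]
ddududuSduSuS => ddudududduSuS   [S → d]
ddudududduSuS => ddudududduduS   [S → d]
ddudududduduS => ddudududdudud   [S → d]

S => ddH => ddHuS => ddHuSuS => ddHduSuS => ddHuSduSuS => ddHuSuSduSuS => ddHduSuSduSuS => dduduSuSduSuS => ddududuSduSuS => ddudududduSuS => ddudududduduS => ddudududdudud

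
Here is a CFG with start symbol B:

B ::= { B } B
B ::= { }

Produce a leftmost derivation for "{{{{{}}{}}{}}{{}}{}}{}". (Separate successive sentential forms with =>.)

B => {B}B => {{B}B}B => {{{B}B}B}B => {{{{B}B}B}B}B => {{{{{}}B}B}B}B => {{{{{}}{}}B}B}B => {{{{{}}{}}{}}B}B => {{{{{}}{}}{}}{B}B}B => {{{{{}}{}}{}}{{}}B}B => {{{{{}}{}}{}}{{}}{}}B => {{{{{}}{}}{}}{{}}{}}{}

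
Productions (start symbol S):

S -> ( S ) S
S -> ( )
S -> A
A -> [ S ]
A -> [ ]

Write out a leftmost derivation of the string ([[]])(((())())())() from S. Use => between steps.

S=>(S)S=>(A)S=>([S])S=>([A])S=>([[]])S=>([[]])(S)S=>([[]])((S)S)S=>([[]])(((S)S)S)S=>([[]])(((())S)S)S=>([[]])(((())())S)S=>([[]])(((())())())S=>([[]])(((())())())()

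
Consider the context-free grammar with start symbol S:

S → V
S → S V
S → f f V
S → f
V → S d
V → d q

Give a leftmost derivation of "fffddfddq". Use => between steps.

S => SV   [S → S V]
SV => SVV   [S → S V]
SVV => ffVVV   [S → f f V]
ffVVV => ffSdVV   [V → S d]
ffSdVV => ffVdVV   [S → V]
ffVdVV => ffSddVV   [V → S d]
ffSddVV => fffddVV   [S → f]
fffddVV => fffddSdV   [V → S d]
fffddSdV => fffddfdV   [S → f]
fffddfdV => fffddfddq   [V → d q]

S => SV => SVV => ffVVV => ffSdVV => ffVdVV => ffSddVV => fffddVV => fffddSdV => fffddfdV => fffddfddq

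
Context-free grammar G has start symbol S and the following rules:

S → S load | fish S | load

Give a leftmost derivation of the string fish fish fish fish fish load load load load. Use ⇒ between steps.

S ⇒ fish S ⇒ fish fish S ⇒ fish fish fish S ⇒ fish fish fish S load ⇒ fish fish fish S load load ⇒ fish fish fish S load load load ⇒ fish fish fish fish S load load load ⇒ fish fish fish fish fish S load load load ⇒ fish fish fish fish fish load load load load

S ⇒ fish S   [S → fish S]
fish S ⇒ fish fish S   [S → fish S]
fish fish S ⇒ fish fish fish S   [S → fish S]
fish fish fish S ⇒ fish fish fish S load   [S → S load]
fish fish fish S load ⇒ fish fish fish S load load   [S → S load]
fish fish fish S load load ⇒ fish fish fish S load load load   [S → S load]
fish fish fish S load load load ⇒ fish fish fish fish S load load load   [S → fish S]
fish fish fish fish S load load load ⇒ fish fish fish fish fish S load load load   [S → fish S]
fish fish fish fish fish S load load load ⇒ fish fish fish fish fish load load load load   [S → load]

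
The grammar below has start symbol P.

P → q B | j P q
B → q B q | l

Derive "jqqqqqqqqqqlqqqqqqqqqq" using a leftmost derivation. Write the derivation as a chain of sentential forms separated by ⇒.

P ⇒ jPq ⇒ jqBq ⇒ jqqBqq ⇒ jqqqBqqq ⇒ jqqqqBqqqq ⇒ jqqqqqBqqqqq ⇒ jqqqqqqBqqqqqq ⇒ jqqqqqqqBqqqqqqq ⇒ jqqqqqqqqBqqqqqqqq ⇒ jqqqqqqqqqBqqqqqqqqq ⇒ jqqqqqqqqqqBqqqqqqqqqq ⇒ jqqqqqqqqqqlqqqqqqqqqq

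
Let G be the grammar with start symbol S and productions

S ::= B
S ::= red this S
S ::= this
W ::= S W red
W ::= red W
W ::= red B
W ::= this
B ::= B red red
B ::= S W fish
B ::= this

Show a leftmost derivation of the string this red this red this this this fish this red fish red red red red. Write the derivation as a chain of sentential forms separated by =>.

S => B => B red red => B red red red red => S W fish red red red red => this W fish red red red red => this S W red fish red red red red => this B W red fish red red red red => this S W fish W red fish red red red red => this red this S W fish W red fish red red red red => this red this red this S W fish W red fish red red red red => this red this red this B W fish W red fish red red red red => this red this red this this W fish W red fish red red red red => this red this red this this this fish W red fish red red red red => this red this red this this this fish this red fish red red red red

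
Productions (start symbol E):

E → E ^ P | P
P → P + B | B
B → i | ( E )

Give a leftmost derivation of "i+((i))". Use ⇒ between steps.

E⇒P⇒P+B⇒B+B⇒i+B⇒i+(E)⇒i+(P)⇒i+(B)⇒i+((E))⇒i+((P))⇒i+((B))⇒i+((i))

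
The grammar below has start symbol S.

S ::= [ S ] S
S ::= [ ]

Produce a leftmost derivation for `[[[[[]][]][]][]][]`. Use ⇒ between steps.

S ⇒ [S]S   [S ::= [ S ] S]
[S]S ⇒ [[S]S]S   [S ::= [ S ] S]
[[S]S]S ⇒ [[[S]S]S]S   [S ::= [ S ] S]
[[[S]S]S]S ⇒ [[[[S]S]S]S]S   [S ::= [ S ] S]
[[[[S]S]S]S]S ⇒ [[[[[]]S]S]S]S   [S ::= [ ]]
[[[[[]]S]S]S]S ⇒ [[[[[]][]]S]S]S   [S ::= [ ]]
[[[[[]][]]S]S]S ⇒ [[[[[]][]][]]S]S   [S ::= [ ]]
[[[[[]][]][]]S]S ⇒ [[[[[]][]][]][]]S   [S ::= [ ]]
[[[[[]][]][]][]]S ⇒ [[[[[]][]][]][]][]   [S ::= [ ]]

S ⇒ [S]S ⇒ [[S]S]S ⇒ [[[S]S]S]S ⇒ [[[[S]S]S]S]S ⇒ [[[[[]]S]S]S]S ⇒ [[[[[]][]]S]S]S ⇒ [[[[[]][]][]]S]S ⇒ [[[[[]][]][]][]]S ⇒ [[[[[]][]][]][]][]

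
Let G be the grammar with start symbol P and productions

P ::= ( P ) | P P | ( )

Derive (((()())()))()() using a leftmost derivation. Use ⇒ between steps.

P ⇒ PP ⇒ PPP ⇒ (P)PP ⇒ ((P))PP ⇒ ((PP))PP ⇒ (((P)P))PP ⇒ (((PP)P))PP ⇒ (((()P)P))PP ⇒ (((()())P))PP ⇒ (((()())()))PP ⇒ (((()())()))()P ⇒ (((()())()))()()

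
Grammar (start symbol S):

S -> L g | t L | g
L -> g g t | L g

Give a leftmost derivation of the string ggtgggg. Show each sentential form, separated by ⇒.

S ⇒ Lg ⇒ Lgg ⇒ Lggg ⇒ Lgggg ⇒ ggtgggg

S ⇒ Lg   [S -> L g]
Lg ⇒ Lgg   [L -> L g]
Lgg ⇒ Lggg   [L -> L g]
Lggg ⇒ Lgggg   [L -> L g]
Lgggg ⇒ ggtgggg   [L -> g g t]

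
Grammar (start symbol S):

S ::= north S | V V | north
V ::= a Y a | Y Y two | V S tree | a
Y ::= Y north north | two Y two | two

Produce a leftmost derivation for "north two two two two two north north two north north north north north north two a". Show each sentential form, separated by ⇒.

S ⇒ north S ⇒ north V V ⇒ north Y Y two V ⇒ north two Y two Y two V ⇒ north two two two Y two V ⇒ north two two two Y north north two V ⇒ north two two two Y north north north north two V ⇒ north two two two Y north north north north north north two V ⇒ north two two two two Y two north north north north north north two V ⇒ north two two two two Y north north two north north north north north north two V ⇒ north two two two two two north north two north north north north north north two V ⇒ north two two two two two north north two north north north north north north two a

S ⇒ north S   [S ::= north S]
north S ⇒ north V V   [S ::= V V]
north V V ⇒ north Y Y two V   [V ::= Y Y two]
north Y Y two V ⇒ north two Y two Y two V   [Y ::= two Y two]
north two Y two Y two V ⇒ north two two two Y two V   [Y ::= two]
north two two two Y two V ⇒ north two two two Y north north two V   [Y ::= Y north north]
north two two two Y north north two V ⇒ north two two two Y north north north north two V   [Y ::= Y north north]
north two two two Y north north north north two V ⇒ north two two two Y north north north north north north two V   [Y ::= Y north north]
north two two two Y north north north north north north two V ⇒ north two two two two Y two north north north north north north two V   [Y ::= two Y two]
north two two two two Y two north north north north north north two V ⇒ north two two two two Y north north two north north north north north north two V   [Y ::= Y north north]
north two two two two Y north north two north north north north north north two V ⇒ north two two two two two north north two north north north north north north two V   [Y ::= two]
north two two two two two north north two north north north north north north two V ⇒ north two two two two two north north two north north north north north north two a   [V ::= a]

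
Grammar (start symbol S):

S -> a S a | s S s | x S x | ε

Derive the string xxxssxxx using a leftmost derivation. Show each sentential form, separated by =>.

S => xSx   [S -> x S x]
xSx => xxSxx   [S -> x S x]
xxSxx => xxxSxxx   [S -> x S x]
xxxSxxx => xxxsSsxxx   [S -> s S s]
xxxsSsxxx => xxxssxxx   [S -> ε]

S=>xSx=>xxSxx=>xxxSxxx=>xxxsSsxxx=>xxxssxxx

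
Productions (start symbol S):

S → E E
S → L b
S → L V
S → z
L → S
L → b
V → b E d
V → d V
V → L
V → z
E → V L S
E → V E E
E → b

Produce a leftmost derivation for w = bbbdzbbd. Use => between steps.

S => LV   [S → L V]
LV => SV   [L → S]
SV => LbV   [S → L b]
LbV => bbV   [L → b]
bbV => bbbEd   [V → b E d]
bbbEd => bbbVEEd   [E → V E E]
bbbVEEd => bbbdVEEd   [V → d V]
bbbdVEEd => bbbdLEEd   [V → L]
bbbdLEEd => bbbdSEEd   [L → S]
bbbdSEEd => bbbdzEEd   [S → z]
bbbdzEEd => bbbdzbEd   [E → b]
bbbdzbEd => bbbdzbbd   [E → b]

S=>LV=>SV=>LbV=>bbV=>bbbEd=>bbbVEEd=>bbbdVEEd=>bbbdLEEd=>bbbdSEEd=>bbbdzEEd=>bbbdzbEd=>bbbdzbbd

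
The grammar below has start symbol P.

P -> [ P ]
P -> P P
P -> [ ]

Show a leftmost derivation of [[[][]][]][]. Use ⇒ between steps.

P ⇒ PP ⇒ [P]P ⇒ [PP]P ⇒ [[P]P]P ⇒ [[PP]P]P ⇒ [[[]P]P]P ⇒ [[[][]]P]P ⇒ [[[][]][]]P ⇒ [[[][]][]][]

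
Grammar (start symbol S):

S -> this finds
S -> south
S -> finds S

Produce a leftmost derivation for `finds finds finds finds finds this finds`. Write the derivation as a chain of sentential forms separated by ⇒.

S ⇒ finds S ⇒ finds finds S ⇒ finds finds finds S ⇒ finds finds finds finds S ⇒ finds finds finds finds finds S ⇒ finds finds finds finds finds this finds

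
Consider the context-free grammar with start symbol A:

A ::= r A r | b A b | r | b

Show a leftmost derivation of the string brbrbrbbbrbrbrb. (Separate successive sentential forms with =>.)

A => bAb => brArb => brbAbrb => brbrArbrb => brbrbAbrbrb => brbrbrArbrbrb => brbrbrbAbrbrbrb => brbrbrbbbrbrbrb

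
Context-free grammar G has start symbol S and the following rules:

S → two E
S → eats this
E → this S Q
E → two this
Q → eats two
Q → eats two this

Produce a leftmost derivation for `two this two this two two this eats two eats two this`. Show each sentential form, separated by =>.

S => two E   [S → two E]
two E => two this S Q   [E → this S Q]
two this S Q => two this two E Q   [S → two E]
two this two E Q => two this two this S Q Q   [E → this S Q]
two this two this S Q Q => two this two this two E Q Q   [S → two E]
two this two this two E Q Q => two this two this two two this Q Q   [E → two this]
two this two this two two this Q Q => two this two this two two this eats two Q   [Q → eats two]
two this two this two two this eats two Q => two this two this two two this eats two eats two this   [Q → eats two this]

S => two E => two this S Q => two this two E Q => two this two this S Q Q => two this two this two E Q Q => two this two this two two this Q Q => two this two this two two this eats two Q => two this two this two two this eats two eats two this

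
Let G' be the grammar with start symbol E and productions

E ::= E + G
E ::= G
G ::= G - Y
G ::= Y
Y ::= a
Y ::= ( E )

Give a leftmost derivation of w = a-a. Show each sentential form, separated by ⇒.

E ⇒ G ⇒ G-Y ⇒ Y-Y ⇒ a-Y ⇒ a-a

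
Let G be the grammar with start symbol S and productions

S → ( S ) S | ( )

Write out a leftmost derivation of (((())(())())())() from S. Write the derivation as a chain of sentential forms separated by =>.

S => (S)S   [S → ( S ) S]
(S)S => ((S)S)S   [S → ( S ) S]
((S)S)S => (((S)S)S)S   [S → ( S ) S]
(((S)S)S)S => (((())S)S)S   [S → ( )]
(((())S)S)S => (((())(S)S)S)S   [S → ( S ) S]
(((())(S)S)S)S => (((())(())S)S)S   [S → ( )]
(((())(())S)S)S => (((())(())())S)S   [S → ( )]
(((())(())())S)S => (((())(())())())S   [S → ( )]
(((())(())())())S => (((())(())())())()   [S → ( )]

S=>(S)S=>((S)S)S=>(((S)S)S)S=>(((())S)S)S=>(((())(S)S)S)S=>(((())(())S)S)S=>(((())(())())S)S=>(((())(())())())S=>(((())(())())())()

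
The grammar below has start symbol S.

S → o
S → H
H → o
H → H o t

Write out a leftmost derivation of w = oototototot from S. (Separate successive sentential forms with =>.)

S => H   [S → H]
H => Hot   [H → H o t]
Hot => Hotot   [H → H o t]
Hotot => Hototot   [H → H o t]
Hototot => Hotototot   [H → H o t]
Hotototot => Hototototot   [H → H o t]
Hototototot => oototototot   [H → o]

S=>H=>Hot=>Hotot=>Hototot=>Hotototot=>Hototototot=>oototototot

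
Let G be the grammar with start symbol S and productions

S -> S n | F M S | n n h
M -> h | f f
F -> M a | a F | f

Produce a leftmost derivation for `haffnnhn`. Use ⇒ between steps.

S ⇒ FMS   [S -> F M S]
FMS ⇒ MaMS   [F -> M a]
MaMS ⇒ haMS   [M -> h]
haMS ⇒ haffS   [M -> f f]
haffS ⇒ haffSn   [S -> S n]
haffSn ⇒ haffnnhn   [S -> n n h]

S⇒FMS⇒MaMS⇒haMS⇒haffS⇒haffSn⇒haffnnhn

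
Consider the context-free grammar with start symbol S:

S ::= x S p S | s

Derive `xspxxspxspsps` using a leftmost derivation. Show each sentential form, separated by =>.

S=>xSpS=>xspS=>xspxSpS=>xspxxSpSpS=>xspxxspSpS=>xspxxspxSpSpS=>xspxxspxspSpS=>xspxxspxspspS=>xspxxspxspsps

S => xSpS   [S ::= x S p S]
xSpS => xspS   [S ::= s]
xspS => xspxSpS   [S ::= x S p S]
xspxSpS => xspxxSpSpS   [S ::= x S p S]
xspxxSpSpS => xspxxspSpS   [S ::= s]
xspxxspSpS => xspxxspxSpSpS   [S ::= x S p S]
xspxxspxSpSpS => xspxxspxspSpS   [S ::= s]
xspxxspxspSpS => xspxxspxspspS   [S ::= s]
xspxxspxspspS => xspxxspxspsps   [S ::= s]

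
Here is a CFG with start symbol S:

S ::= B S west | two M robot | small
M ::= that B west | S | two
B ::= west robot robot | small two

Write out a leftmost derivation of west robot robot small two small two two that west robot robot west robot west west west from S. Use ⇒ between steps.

S ⇒ B S west   [S ::= B S west]
B S west ⇒ west robot robot S west   [B ::= west robot robot]
west robot robot S west ⇒ west robot robot B S west west   [S ::= B S west]
west robot robot B S west west ⇒ west robot robot small two S west west   [B ::= small two]
west robot robot small two S west west ⇒ west robot robot small two B S west west west   [S ::= B S west]
west robot robot small two B S west west west ⇒ west robot robot small two small two S west west west   [B ::= small two]
west robot robot small two small two S west west west ⇒ west robot robot small two small two two M robot west west west   [S ::= two M robot]
west robot robot small two small two two M robot west west west ⇒ west robot robot small two small two two that B west robot west west west   [M ::= that B west]
west robot robot small two small two two that B west robot west west west ⇒ west robot robot small two small two two that west robot robot west robot west west west   [B ::= west robot robot]

S ⇒ B S west ⇒ west robot robot S west ⇒ west robot robot B S west west ⇒ west robot robot small two S west west ⇒ west robot robot small two B S west west west ⇒ west robot robot small two small two S west west west ⇒ west robot robot small two small two two M robot west west west ⇒ west robot robot small two small two two that B west robot west west west ⇒ west robot robot small two small two two that west robot robot west robot west west west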